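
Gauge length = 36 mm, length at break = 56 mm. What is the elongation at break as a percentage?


Extension = 56 - 36 = 20 mm
Elongation = 20 / 36 x 100 = 55.6%


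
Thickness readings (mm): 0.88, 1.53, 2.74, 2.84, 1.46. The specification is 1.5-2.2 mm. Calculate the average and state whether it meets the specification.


Average = 1.89 mm
Within specification: Yes

Sum = 9.45
Average = 9.45 / 5 = 1.89 mm
Specification range: 1.5 to 2.2 mm
Within spec: Yes


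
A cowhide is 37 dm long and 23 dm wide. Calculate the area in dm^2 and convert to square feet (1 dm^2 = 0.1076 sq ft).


851 dm^2
91.57 sq ft

Area = 37 x 23 = 851 dm^2
Conversion: 851 x 0.1076 = 91.57 sq ft


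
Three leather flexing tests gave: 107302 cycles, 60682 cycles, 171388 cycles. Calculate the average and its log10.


Average = (107302 + 60682 + 171388) / 3 = 113124 cycles
log10(113124) = 5.05


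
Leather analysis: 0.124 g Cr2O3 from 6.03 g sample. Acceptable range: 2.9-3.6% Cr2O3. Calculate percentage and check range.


Cr2O3% = 0.124 / 6.03 x 100 = 2.06%
Acceptable range: 2.9 to 3.6%
Within range: No


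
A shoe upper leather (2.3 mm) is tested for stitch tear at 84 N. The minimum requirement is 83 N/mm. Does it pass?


STS = 84 / 2.3 = 36.5 N/mm
Minimum required: 83 N/mm
Passes: No


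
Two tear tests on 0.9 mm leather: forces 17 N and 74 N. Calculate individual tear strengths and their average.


Tear 1 = 17 / 0.9 = 18.9 N/mm
Tear 2 = 74 / 0.9 = 82.2 N/mm
Average = (18.9 + 82.2) / 2 = 50.6 N/mm


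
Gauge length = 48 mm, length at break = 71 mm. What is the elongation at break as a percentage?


47.9%


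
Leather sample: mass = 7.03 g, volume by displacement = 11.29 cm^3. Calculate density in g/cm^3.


0.623 g/cm^3


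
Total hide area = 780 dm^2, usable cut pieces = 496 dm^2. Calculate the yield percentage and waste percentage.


Yield = 496 / 780 x 100 = 63.6%
Waste = 780 - 496 = 284 dm^2
Waste% = 100 - 63.6 = 36.4%


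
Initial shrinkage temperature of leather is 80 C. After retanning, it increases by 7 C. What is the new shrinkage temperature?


87 C

New Ts = 80 + 7 = 87 C


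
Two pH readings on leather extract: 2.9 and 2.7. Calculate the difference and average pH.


Difference = |2.9 - 2.7| = 0.2
Average = (2.9 + 2.7) / 2 = 2.80


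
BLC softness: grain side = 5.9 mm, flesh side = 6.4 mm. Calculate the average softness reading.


6.15 mm


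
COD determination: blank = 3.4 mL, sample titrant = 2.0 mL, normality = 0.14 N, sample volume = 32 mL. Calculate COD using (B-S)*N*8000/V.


COD = (3.4 - 2.0) x 0.14 x 8000 / 32
COD = 1.4 x 0.14 x 8000 / 32
COD = 49.0 mg/L


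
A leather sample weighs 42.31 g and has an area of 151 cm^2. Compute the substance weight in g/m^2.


2802.0 g/m^2


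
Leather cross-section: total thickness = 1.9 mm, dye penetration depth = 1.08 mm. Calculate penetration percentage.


56.8%


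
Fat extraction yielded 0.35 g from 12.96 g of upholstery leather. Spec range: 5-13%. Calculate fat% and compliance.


Fat% = 0.35 / 12.96 x 100 = 2.7%
Spec range: 5-13%
Compliant: No


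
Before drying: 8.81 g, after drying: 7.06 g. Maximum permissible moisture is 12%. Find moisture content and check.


MC = (8.81 - 7.06) / 8.81 x 100 = 19.9%
Maximum: 12%
Acceptable: No


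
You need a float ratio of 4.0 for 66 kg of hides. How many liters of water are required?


264.0 L

Water = hide weight x target ratio
Water = 66 x 4.0 = 264.0 L


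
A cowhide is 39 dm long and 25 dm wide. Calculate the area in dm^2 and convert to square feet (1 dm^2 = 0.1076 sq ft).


975 dm^2
104.91 sq ft


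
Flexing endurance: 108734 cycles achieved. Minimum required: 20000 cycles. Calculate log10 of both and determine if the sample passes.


Achieved: log10 = 5.04
Required: log10 = 4.30
Passes: Yes

log10(108734) = 5.04
log10(20000) = 4.30
Passes: Yes


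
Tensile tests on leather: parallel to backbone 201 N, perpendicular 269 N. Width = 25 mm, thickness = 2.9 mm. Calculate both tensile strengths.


Area = 25 x 2.9 = 72.5 mm^2
TS (parallel) = 201 / 72.5 = 2.77 N/mm^2
TS (perpendicular) = 269 / 72.5 = 3.71 N/mm^2


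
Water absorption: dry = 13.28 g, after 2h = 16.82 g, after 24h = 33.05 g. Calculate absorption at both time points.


WA (2h) = (16.82 - 13.28) / 13.28 x 100 = 26.7%
WA (24h) = (33.05 - 13.28) / 13.28 x 100 = 148.9%


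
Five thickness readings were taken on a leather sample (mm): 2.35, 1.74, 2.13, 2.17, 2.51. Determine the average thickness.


2.18 mm


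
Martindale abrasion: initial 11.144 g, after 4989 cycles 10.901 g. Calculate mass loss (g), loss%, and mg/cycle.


Mass loss = 0.243 g
Loss = 2.18%
Rate = 0.049 mg/cycle

Loss = 11.144 - 10.901 = 0.243 g
Loss% = 0.243 / 11.144 x 100 = 2.18%
Rate = 0.243 / 4989 x 1000 = 0.049 mg/cycle


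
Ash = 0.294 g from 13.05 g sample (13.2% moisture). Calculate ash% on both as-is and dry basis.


As-is ash% = 0.294 / 13.05 x 100 = 2.25%
Dry mass = 13.05 x (100 - 13.2) / 100 = 11.3274 g
Dry-basis ash% = 0.294 / 11.3274 x 100 = 2.60%


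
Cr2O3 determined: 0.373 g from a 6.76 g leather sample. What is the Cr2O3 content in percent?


5.52%

Cr2O3% = 0.373 / 6.76 x 100
Cr2O3% = 5.52%


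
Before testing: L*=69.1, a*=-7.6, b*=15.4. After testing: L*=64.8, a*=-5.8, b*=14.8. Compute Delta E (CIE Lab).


dL = 64.8 - 69.1 = -4.3
da = -5.8 - (-7.6) = 1.8
db = 14.8 - 15.4 = -0.6
dE = sqrt((-4.3)^2 + (1.8)^2 + (-0.6)^2) = 4.70


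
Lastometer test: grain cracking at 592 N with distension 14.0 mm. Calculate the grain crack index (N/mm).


Grain crack index = force / distension
Index = 592 / 14.0 = 42.3 N/mm


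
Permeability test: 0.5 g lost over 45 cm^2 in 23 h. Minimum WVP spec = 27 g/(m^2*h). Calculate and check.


WVP = 4.83 g/(m^2*h)
Meets specification: No


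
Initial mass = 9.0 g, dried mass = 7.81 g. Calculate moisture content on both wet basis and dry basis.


Moisture lost = 9.0 - 7.81 = 1.19 g
Wet basis MC = 1.19 / 9.0 x 100 = 13.2%
Dry basis MC = 1.19 / 7.81 x 100 = 15.2%


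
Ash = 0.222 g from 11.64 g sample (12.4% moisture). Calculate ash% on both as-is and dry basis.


As-is ash% = 0.222 / 11.64 x 100 = 1.91%
Dry mass = 11.64 x (100 - 12.4) / 100 = 10.19664 g
Dry-basis ash% = 0.222 / 10.19664 x 100 = 2.18%


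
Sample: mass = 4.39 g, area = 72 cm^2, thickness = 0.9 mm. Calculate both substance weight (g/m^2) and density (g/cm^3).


SW = 4.39 / 72 x 10000 = 609.7 g/m^2
Volume = 72 x 0.9 / 10 = 6.48 cm^3
Density = 4.39 / 6.48 = 0.677 g/cm^3


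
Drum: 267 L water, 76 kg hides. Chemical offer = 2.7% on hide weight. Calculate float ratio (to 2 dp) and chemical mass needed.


Float ratio = 3.51
Chemical needed = 2.052 kg

Float ratio = 267 / 76 = 3.51
Chemical = 76 x 2.7 / 100 = 2.052 kg


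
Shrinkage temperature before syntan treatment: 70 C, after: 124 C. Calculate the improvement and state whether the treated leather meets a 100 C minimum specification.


Improvement = 54 C
Meets 100 C spec: Yes

Improvement = 124 - 70 = 54 C
Spec check: 124 C >= 100 C? Yes


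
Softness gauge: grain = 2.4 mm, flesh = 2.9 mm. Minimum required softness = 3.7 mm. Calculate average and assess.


Average softness = 2.65 mm
Meets requirement: No

Average = (2.4 + 2.9) / 2 = 2.65 mm
Minimum = 3.7 mm
Meets requirement: No


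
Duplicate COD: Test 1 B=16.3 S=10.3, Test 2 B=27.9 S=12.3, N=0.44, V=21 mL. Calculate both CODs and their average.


COD1 = (16.3 - 10.3) x 0.44 x 8000 / 21 = 1005.7 mg/L
COD2 = (27.9 - 12.3) x 0.44 x 8000 / 21 = 2614.9 mg/L
Average = (1005.7 + 2614.9) / 2 = 1810.3 mg/L


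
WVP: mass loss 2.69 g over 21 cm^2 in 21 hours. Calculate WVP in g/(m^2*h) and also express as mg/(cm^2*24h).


WVP = 2.69 / (21 x 21) x 10000 = 61.00 g/(m^2*h)
Mass loss in mg = 2.69 x 1000 = 2690 mg
Per cm^2 per 24h in mg: 2690 x 24 / (21 x 21) = 64560 / 441 = 146.39 mg/(cm^2*24h)


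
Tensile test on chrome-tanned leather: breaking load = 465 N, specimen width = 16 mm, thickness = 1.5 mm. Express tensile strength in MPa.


Cross-section = 16 x 1.5 = 24.0 mm^2
TS = 465 / 24.0 = 19.38 MPa
(1 N/mm^2 = 1 MPa)


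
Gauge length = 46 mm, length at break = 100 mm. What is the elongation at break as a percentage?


Extension = 100 - 46 = 54 mm
Elongation = 54 / 46 x 100 = 117.4%


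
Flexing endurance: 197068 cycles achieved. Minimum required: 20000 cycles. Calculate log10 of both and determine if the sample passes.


log10(197068) = 5.29
log10(20000) = 4.30
Passes: Yes


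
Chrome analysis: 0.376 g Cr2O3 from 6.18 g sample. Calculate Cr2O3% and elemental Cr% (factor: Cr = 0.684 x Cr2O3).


Cr2O3 = 6.08%
Cr = 4.16%

Cr2O3% = 0.376 / 6.18 x 100 = 6.08%
Cr% = 6.08 x 0.684 = 4.16%


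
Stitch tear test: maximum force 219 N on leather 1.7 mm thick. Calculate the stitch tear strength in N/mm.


Stitch tear strength = force / thickness
STS = 219 / 1.7 = 128.8 N/mm


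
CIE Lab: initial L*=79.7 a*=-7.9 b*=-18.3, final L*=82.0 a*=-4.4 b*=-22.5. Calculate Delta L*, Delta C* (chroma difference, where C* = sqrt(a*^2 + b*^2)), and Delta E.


Delta L* = 2.3
Delta C* = 2.99
Delta E = 5.93

Delta L* = 82.0 - 79.7 = 2.3
C1* = sqrt((-7.9)^2 + (-18.3)^2) = 19.932
C2* = sqrt((-4.4)^2 + (-22.5)^2) = 22.926
Delta C* = 22.926 - 19.932 = 2.99
Delta E = sqrt((2.3)^2 + (3.5)^2 + (-4.2)^2) = 5.93


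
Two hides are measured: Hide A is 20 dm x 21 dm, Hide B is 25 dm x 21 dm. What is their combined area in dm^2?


Hide A area = 20 x 21 = 420 dm^2
Hide B area = 25 x 21 = 525 dm^2
Total = 420 + 525 = 945 dm^2


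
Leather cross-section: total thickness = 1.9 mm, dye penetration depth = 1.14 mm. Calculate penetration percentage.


60.0%


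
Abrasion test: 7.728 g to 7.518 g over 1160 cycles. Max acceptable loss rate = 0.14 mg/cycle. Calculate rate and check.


Loss = 7.728 - 7.518 = 0.210 g
Rate = 0.210 g / 1160 cycles x 1000 = 0.181 mg/cycle
Max = 0.14 mg/cycle
Passes: No


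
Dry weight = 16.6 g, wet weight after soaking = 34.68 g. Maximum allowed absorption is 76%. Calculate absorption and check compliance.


Absorption = 108.9%
Compliant: No


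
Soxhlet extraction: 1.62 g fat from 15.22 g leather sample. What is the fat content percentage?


Fat content = 1.62 / 15.22 x 100
Fat = 10.6%


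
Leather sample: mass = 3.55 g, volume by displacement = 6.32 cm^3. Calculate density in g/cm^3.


0.562 g/cm^3

Density = mass / volume
Density = 3.55 / 6.32 = 0.562 g/cm^3


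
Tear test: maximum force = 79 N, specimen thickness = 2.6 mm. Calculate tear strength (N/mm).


Tear strength = force / thickness
Tear = 79 / 2.6 = 30.4 N/mm


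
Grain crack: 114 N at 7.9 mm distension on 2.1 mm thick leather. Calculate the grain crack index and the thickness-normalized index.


Crack index = 114 / 7.9 = 14.4 N/mm
Normalized = 14.4 / 2.1 = 6.9 N/mm per mm


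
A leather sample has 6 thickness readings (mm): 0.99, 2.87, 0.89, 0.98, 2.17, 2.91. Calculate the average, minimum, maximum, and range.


Sum = 10.81
Average = 10.81 / 6 = 1.80 mm
Minimum = 0.89 mm
Maximum = 2.91 mm
Range = 2.91 - 0.89 = 2.02 mm


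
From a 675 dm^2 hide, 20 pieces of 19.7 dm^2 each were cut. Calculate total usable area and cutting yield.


Usable area = 394.0 dm^2
Yield = 58.4%

Total usable = 20 x 19.7 = 394.0 dm^2
Yield = 394.0 / 675 x 100 = 58.4%


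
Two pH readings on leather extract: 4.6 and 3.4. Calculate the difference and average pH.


Difference = 1.2
Average pH = 4.00

Difference = |4.6 - 3.4| = 1.2
Average = (4.6 + 3.4) / 2 = 4.00


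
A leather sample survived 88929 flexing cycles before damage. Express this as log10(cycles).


log10(88929) = 4.95


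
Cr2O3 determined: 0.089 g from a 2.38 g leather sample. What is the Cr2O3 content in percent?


3.74%

Cr2O3% = 0.089 / 2.38 x 100
Cr2O3% = 3.74%


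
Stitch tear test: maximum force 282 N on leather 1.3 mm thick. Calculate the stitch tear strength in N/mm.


Stitch tear strength = force / thickness
STS = 282 / 1.3 = 216.9 N/mm


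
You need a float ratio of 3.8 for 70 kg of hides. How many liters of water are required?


266.0 L

Water = hide weight x target ratio
Water = 70 x 3.8 = 266.0 L


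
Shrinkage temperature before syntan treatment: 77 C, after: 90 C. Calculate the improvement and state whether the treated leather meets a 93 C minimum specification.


Improvement = 13 C
Meets 93 C spec: No

Improvement = 90 - 77 = 13 C
Spec check: 90 C >= 93 C? No


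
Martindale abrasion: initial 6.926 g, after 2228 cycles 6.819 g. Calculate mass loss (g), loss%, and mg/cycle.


Mass loss = 0.107 g
Loss = 1.54%
Rate = 0.048 mg/cycle


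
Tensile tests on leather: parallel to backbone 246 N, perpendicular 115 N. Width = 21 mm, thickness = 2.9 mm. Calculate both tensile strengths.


Parallel = 4.04 N/mm^2
Perpendicular = 1.89 N/mm^2


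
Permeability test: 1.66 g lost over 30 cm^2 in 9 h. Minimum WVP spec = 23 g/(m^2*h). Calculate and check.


WVP = 61.48 g/(m^2*h)
Meets specification: Yes


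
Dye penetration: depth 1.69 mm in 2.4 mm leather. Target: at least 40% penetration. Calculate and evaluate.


Penetration = 70.4%
Meets target: Yes


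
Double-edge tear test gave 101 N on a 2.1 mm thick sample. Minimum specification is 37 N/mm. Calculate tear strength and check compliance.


Tear strength = 101 / 2.1 = 48.1 N/mm
Required minimum = 37 N/mm
Compliant: Yes


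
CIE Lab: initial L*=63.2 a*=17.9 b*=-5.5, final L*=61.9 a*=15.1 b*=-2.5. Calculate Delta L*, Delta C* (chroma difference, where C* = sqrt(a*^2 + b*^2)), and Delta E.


Delta L* = 61.9 - 63.2 = -1.3
C1* = sqrt((17.9)^2 + (-5.5)^2) = 18.726
C2* = sqrt((15.1)^2 + (-2.5)^2) = 15.306
Delta C* = 15.306 - 18.726 = -3.42
Delta E = sqrt((-1.3)^2 + (-2.8)^2 + (3.0)^2) = 4.30


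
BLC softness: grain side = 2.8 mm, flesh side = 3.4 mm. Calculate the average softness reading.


Average = (2.8 + 3.4) / 2
Average = 3.10 mm


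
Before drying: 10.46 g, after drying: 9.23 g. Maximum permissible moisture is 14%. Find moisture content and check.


Moisture content = 11.8%
Acceptable: Yes


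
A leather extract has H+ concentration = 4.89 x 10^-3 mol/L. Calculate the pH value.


pH = 2.31


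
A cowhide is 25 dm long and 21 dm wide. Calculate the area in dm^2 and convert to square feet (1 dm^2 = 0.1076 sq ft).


Area = 25 x 21 = 525 dm^2
Conversion: 525 x 0.1076 = 56.49 sq ft


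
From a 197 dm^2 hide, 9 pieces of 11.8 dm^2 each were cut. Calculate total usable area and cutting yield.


Total usable = 9 x 11.8 = 106.2 dm^2
Yield = 106.2 / 197 x 100 = 53.9%


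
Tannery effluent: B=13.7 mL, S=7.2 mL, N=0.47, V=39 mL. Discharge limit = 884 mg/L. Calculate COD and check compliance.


COD = 626.7 mg/L
Compliant: Yes

COD = (13.7 - 7.2) x 0.47 x 8000 / 39 = 626.7 mg/L
Limit: 884 mg/L
Compliant: Yes


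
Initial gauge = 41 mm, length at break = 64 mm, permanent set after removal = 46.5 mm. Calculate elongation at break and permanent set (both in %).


Elongation at break = (64 - 41) / 41 x 100 = 56.1%
Permanent set = (46.5 - 41) / 41 x 100 = 13.4%


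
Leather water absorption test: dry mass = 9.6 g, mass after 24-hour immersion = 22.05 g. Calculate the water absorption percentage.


Water absorbed = 22.05 - 9.6 = 12.45 g
WA% = 12.45 / 9.6 x 100 = 129.7%


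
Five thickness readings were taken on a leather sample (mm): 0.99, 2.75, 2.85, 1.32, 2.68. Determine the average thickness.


Sum = 0.99 + 2.75 + 2.85 + 1.32 + 2.68 = 10.59
Average = 10.59 / 5 = 2.12 mm


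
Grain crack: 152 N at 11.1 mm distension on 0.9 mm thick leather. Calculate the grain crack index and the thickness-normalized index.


Crack index = 152 / 11.1 = 13.7 N/mm
Normalized = 13.7 / 0.9 = 15.2 N/mm per mm


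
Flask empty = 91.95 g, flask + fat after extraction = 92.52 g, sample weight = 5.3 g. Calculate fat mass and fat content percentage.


Fat mass = 92.52 - 91.95 = 0.57 g
Fat% = 0.57 / 5.3 x 100 = 10.8%


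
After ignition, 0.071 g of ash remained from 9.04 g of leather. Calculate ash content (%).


Ash% = 0.071 / 9.04 x 100
Ash% = 0.79%


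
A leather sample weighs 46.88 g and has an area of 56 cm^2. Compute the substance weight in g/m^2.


8371.4 g/m^2

Substance weight = mass / area x 10000
SW = 46.88 / 56 x 10000
SW = 8371.4 g/m^2


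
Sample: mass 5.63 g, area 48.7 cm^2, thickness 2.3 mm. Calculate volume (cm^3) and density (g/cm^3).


Volume = 11.201 cm^3
Density = 0.503 g/cm^3


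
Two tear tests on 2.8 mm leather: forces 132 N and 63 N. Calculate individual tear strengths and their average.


Tear 1 = 132 / 2.8 = 47.1 N/mm
Tear 2 = 63 / 2.8 = 22.5 N/mm
Average = (47.1 + 22.5) / 2 = 34.8 N/mm


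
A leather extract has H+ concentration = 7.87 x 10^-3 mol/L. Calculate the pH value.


pH = -log10[H+]
pH = -log10(7.87 x 10^-3) = 2.10


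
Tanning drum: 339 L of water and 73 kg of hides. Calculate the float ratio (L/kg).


Float ratio = water / hide weight
Ratio = 339 / 73 = 4.6


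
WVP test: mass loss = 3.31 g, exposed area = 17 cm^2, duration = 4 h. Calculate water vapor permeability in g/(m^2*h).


486.76 g/(m^2*h)


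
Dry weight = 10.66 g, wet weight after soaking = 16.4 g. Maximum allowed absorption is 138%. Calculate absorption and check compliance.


Absorption = 53.8%
Compliant: Yes


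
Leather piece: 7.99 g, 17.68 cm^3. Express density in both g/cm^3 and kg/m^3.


0.452 g/cm^3
452 kg/m^3


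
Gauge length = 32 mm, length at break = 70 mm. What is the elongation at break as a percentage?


118.8%

Extension = 70 - 32 = 38 mm
Elongation = 38 / 32 x 100 = 118.8%


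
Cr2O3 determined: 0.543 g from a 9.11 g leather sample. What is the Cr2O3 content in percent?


5.96%


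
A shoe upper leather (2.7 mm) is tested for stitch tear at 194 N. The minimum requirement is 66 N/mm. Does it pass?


STS = 194 / 2.7 = 71.9 N/mm
Minimum required: 66 N/mm
Passes: Yes


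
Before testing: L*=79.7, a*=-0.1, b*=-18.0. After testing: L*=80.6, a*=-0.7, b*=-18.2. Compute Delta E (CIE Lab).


dL = 80.6 - 79.7 = 0.9
da = -0.7 - (-0.1) = -0.6
db = -18.2 - (-18.0) = -0.2
dE = sqrt((0.9)^2 + (-0.6)^2 + (-0.2)^2) = 1.10


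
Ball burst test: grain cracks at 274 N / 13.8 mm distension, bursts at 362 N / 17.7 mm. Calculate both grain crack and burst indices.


Crack index = 19.9 N/mm
Burst index = 20.5 N/mm

Crack index = 274 / 13.8 = 19.9 N/mm
Burst index = 362 / 17.7 = 20.5 N/mm


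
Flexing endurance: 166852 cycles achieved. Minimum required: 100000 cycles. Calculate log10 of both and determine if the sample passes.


Achieved: log10 = 5.22
Required: log10 = 5.00
Passes: Yes

log10(166852) = 5.22
log10(100000) = 5.00
Passes: Yes


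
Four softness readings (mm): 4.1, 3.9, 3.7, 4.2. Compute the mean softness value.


3.98 mm

Sum = 4.1 + 3.9 + 3.7 + 4.2
Mean = 15.9 / 4 = 3.98 mm


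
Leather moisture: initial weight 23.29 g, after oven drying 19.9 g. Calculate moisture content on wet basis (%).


14.6%

Moisture = 23.29 - 19.9 = 3.39 g
MC = 3.39 / 23.29 x 100 = 14.6%


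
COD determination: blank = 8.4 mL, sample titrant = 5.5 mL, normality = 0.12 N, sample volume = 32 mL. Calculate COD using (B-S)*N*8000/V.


COD = (8.4 - 5.5) x 0.12 x 8000 / 32
COD = 2.9 x 0.12 x 8000 / 32
COD = 87.0 mg/L


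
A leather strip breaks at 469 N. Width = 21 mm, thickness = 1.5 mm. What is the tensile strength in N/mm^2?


Cross-sectional area = 21 x 1.5 = 31.5 mm^2
Tensile strength = 469 / 31.5 = 14.89 N/mm^2


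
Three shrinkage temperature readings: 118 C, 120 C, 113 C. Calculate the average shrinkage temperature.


117.0 C

Average = (118 + 120 + 113) / 3
Average = 351 / 3 = 117.0 C


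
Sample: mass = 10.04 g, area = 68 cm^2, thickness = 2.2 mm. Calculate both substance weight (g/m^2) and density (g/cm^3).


Substance weight = 1476.5 g/m^2
Density = 0.671 g/cm^3

SW = 10.04 / 68 x 10000 = 1476.5 g/m^2
Volume = 68 x 2.2 / 10 = 14.96 cm^3
Density = 10.04 / 14.96 = 0.671 g/cm^3


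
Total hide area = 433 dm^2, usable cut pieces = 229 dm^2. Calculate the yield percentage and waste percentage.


Yield = 229 / 433 x 100 = 52.9%
Waste = 433 - 229 = 204 dm^2
Waste% = 100 - 52.9 = 47.1%


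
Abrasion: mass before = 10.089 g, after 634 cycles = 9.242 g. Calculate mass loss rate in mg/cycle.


1.336 mg/cycle


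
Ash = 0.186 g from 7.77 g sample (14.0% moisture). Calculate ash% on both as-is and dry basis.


As-is ash% = 0.186 / 7.77 x 100 = 2.39%
Dry mass = 7.77 x (100 - 14.0) / 100 = 6.6822 g
Dry-basis ash% = 0.186 / 6.6822 x 100 = 2.78%


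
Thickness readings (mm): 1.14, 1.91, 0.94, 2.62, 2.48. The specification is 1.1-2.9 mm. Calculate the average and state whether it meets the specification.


Average = 1.82 mm
Within specification: Yes


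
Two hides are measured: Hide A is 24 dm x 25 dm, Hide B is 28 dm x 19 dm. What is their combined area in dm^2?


Hide A area = 24 x 25 = 600 dm^2
Hide B area = 28 x 19 = 532 dm^2
Total = 600 + 532 = 1132 dm^2


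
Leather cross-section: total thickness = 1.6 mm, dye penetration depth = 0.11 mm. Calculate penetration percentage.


Penetration% = 0.11 / 1.6 x 100
Penetration = 6.9%


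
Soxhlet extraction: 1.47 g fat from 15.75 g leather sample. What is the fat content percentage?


9.3%

Fat content = 1.47 / 15.75 x 100
Fat = 9.3%


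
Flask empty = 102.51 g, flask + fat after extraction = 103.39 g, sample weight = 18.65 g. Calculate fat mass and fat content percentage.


Fat mass = 103.39 - 102.51 = 0.88 g
Fat% = 0.88 / 18.65 x 100 = 4.7%


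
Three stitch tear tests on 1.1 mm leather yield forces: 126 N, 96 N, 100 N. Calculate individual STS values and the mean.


STS1 = 114.5 N/mm
STS2 = 87.3 N/mm
STS3 = 90.9 N/mm
Mean = 97.6 N/mm


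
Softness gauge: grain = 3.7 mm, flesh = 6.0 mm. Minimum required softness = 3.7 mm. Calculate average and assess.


Average softness = 4.85 mm
Meets requirement: Yes

Average = (3.7 + 6.0) / 2 = 4.85 mm
Minimum = 3.7 mm
Meets requirement: Yes


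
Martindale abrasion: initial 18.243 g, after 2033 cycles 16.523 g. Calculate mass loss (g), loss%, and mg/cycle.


Loss = 18.243 - 16.523 = 1.720 g
Loss% = 1.720 / 18.243 x 100 = 9.43%
Rate = 1.720 / 2033 x 1000 = 0.846 mg/cycle


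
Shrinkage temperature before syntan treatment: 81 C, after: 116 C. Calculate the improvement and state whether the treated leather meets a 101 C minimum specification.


Improvement = 116 - 81 = 35 C
Spec check: 116 C >= 101 C? Yes


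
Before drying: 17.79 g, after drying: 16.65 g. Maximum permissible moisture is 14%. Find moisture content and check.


Moisture content = 6.4%
Acceptable: Yes


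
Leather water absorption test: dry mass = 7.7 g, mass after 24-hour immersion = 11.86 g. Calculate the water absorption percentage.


Water absorbed = 11.86 - 7.7 = 4.16 g
WA% = 4.16 / 7.7 x 100 = 54.0%


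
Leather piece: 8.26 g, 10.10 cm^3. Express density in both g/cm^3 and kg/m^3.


Density = 8.26 / 10.10 = 0.818 g/cm^3
Convert: 0.818 x 1000 = 818 kg/m^3


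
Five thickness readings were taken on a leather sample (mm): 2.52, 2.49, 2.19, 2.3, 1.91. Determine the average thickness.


Sum = 2.52 + 2.49 + 2.19 + 2.3 + 1.91 = 11.41
Average = 11.41 / 5 = 2.28 mm


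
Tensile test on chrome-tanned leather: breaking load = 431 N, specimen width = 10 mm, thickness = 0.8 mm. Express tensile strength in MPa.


53.88 MPa

Cross-section = 10 x 0.8 = 8.0 mm^2
TS = 431 / 8.0 = 53.88 MPa
(1 N/mm^2 = 1 MPa)


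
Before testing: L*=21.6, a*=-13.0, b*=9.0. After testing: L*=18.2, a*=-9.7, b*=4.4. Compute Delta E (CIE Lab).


Delta E = 6.60


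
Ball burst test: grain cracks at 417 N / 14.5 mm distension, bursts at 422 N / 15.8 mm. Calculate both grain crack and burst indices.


Crack index = 417 / 14.5 = 28.8 N/mm
Burst index = 422 / 15.8 = 26.7 N/mm


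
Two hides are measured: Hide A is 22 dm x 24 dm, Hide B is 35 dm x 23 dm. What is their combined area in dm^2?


Hide A area = 22 x 24 = 528 dm^2
Hide B area = 35 x 23 = 805 dm^2
Total = 528 + 805 = 1333 dm^2


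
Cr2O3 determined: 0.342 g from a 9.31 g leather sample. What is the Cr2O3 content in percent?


3.67%

Cr2O3% = 0.342 / 9.31 x 100
Cr2O3% = 3.67%


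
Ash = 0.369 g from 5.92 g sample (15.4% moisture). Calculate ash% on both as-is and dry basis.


As-is ash% = 0.369 / 5.92 x 100 = 6.23%
Dry mass = 5.92 x (100 - 15.4) / 100 = 5.00832 g
Dry-basis ash% = 0.369 / 5.00832 x 100 = 7.37%


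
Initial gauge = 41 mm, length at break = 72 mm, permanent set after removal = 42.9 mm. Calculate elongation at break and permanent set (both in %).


Elongation at break = 75.6%
Permanent set = 4.6%

Elongation at break = (72 - 41) / 41 x 100 = 75.6%
Permanent set = (42.9 - 41) / 41 x 100 = 4.6%


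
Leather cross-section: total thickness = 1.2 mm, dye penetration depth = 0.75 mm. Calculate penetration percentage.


62.5%

Penetration% = 0.75 / 1.2 x 100
Penetration = 62.5%


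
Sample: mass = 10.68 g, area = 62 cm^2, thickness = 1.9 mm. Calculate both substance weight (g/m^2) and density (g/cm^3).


SW = 10.68 / 62 x 10000 = 1722.6 g/m^2
Volume = 62 x 1.9 / 10 = 11.78 cm^3
Density = 10.68 / 11.78 = 0.907 g/cm^3


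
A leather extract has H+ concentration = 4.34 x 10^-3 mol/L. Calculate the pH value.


pH = -log10[H+]
pH = -log10(4.34 x 10^-3) = 2.36


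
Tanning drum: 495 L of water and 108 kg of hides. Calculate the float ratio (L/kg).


Float ratio = water / hide weight
Ratio = 495 / 108 = 4.6


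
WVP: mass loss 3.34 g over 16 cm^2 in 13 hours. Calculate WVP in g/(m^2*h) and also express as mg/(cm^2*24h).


WVP = 160.58 g/(m^2*h)
Daily rate = 385.38 mg/(cm^2*24h)


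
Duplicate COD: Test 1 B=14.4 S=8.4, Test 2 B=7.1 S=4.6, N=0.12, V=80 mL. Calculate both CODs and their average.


COD1 = (14.4 - 8.4) x 0.12 x 8000 / 80 = 72.0 mg/L
COD2 = (7.1 - 4.6) x 0.12 x 8000 / 80 = 30.0 mg/L
Average = (72.0 + 30.0) / 2 = 51.0 mg/L


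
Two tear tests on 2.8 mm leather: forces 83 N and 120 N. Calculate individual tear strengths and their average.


Tear 1 = 29.6 N/mm
Tear 2 = 42.9 N/mm
Average = 36.3 N/mm

Tear 1 = 83 / 2.8 = 29.6 N/mm
Tear 2 = 120 / 2.8 = 42.9 N/mm
Average = (29.6 + 42.9) / 2 = 36.3 N/mm


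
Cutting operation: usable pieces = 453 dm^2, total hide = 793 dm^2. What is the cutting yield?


57.1%

Yield = usable / total x 100
Yield = 453 / 793 x 100 = 57.1%


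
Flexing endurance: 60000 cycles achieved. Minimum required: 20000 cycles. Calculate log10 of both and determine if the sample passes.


log10(60000) = 4.78
log10(20000) = 4.30
Passes: Yes


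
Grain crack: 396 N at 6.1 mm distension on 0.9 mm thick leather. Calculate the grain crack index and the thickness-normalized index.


Crack index = 64.9 N/mm
Normalized index = 72.1 N/mm per mm


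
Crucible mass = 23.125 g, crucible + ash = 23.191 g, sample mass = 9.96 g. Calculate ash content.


Ash mass = 23.191 - 23.125 = 0.066 g
Ash% = 0.066 / 9.96 x 100 = 0.66%


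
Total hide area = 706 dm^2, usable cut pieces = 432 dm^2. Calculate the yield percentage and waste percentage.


Yield = 61.2%
Waste = 38.8%

Yield = 432 / 706 x 100 = 61.2%
Waste = 706 - 432 = 274 dm^2
Waste% = 100 - 61.2 = 38.8%


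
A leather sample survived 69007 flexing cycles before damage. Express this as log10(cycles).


4.84

log10(69007) = 4.84


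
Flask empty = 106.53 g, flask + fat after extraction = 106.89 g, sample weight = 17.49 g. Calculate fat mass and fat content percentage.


Fat mass = 106.89 - 106.53 = 0.36 g
Fat% = 0.36 / 17.49 x 100 = 2.1%


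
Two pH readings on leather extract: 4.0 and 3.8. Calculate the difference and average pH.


Difference = 0.2
Average pH = 3.90

Difference = |4.0 - 3.8| = 0.2
Average = (4.0 + 3.8) / 2 = 3.90


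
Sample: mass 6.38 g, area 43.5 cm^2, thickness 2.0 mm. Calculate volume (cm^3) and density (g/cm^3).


Thickness in cm = 2.0 / 10 = 0.20 cm
Volume = 43.5 x 0.20 = 8.700 cm^3
Density = 6.38 / 8.700 = 0.733 g/cm^3


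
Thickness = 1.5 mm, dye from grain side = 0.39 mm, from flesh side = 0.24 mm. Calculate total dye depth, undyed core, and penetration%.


Total dyed = 0.63 mm
Undyed core = 0.87 mm
Penetration = 42.0%


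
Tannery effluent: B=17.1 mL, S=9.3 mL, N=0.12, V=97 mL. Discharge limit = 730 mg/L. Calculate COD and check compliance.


COD = (17.1 - 9.3) x 0.12 x 8000 / 97 = 77.2 mg/L
Limit: 730 mg/L
Compliant: Yes


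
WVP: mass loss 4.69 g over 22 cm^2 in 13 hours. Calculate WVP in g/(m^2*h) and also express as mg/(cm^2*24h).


WVP = 4.69 / (22 x 13) x 10000 = 163.99 g/(m^2*h)
Mass loss in mg = 4.69 x 1000 = 4690 mg
Per cm^2 per 24h in mg: 4690 x 24 / (22 x 13) = 112560 / 286 = 393.57 mg/(cm^2*24h)


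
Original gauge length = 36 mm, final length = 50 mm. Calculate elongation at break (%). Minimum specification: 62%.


Extension = 50 - 36 = 14 mm
Elongation = 14 / 36 x 100 = 38.9%
Minimum required: 62%
Meets specification: No


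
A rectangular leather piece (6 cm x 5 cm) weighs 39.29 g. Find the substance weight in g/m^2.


Area = 6 x 5 = 30 cm^2
SW = 39.29 / 30 x 10000 = 13096.7 g/m^2


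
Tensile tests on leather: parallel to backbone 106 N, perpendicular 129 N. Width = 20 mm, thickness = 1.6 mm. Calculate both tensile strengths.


Parallel = 3.31 N/mm^2
Perpendicular = 4.03 N/mm^2

Area = 20 x 1.6 = 32.0 mm^2
TS (parallel) = 106 / 32.0 = 3.31 N/mm^2
TS (perpendicular) = 129 / 32.0 = 4.03 N/mm^2


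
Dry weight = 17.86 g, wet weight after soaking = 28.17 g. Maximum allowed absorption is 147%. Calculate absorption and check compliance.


WA = (28.17 - 17.86) / 17.86 x 100 = 57.7%
Maximum allowed: 147%
Compliant: Yes


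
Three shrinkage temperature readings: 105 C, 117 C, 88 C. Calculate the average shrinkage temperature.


Average = (105 + 117 + 88) / 3
Average = 310 / 3 = 103.3 C


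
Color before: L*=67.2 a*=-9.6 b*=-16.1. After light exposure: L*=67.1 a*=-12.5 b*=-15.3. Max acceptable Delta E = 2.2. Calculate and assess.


Delta E = 3.01
Passes: No


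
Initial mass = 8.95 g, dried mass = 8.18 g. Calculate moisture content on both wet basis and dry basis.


Wet basis = 8.6%
Dry basis = 9.4%

Moisture lost = 8.95 - 8.18 = 0.77 g
Wet basis MC = 0.77 / 8.95 x 100 = 8.6%
Dry basis MC = 0.77 / 8.18 x 100 = 9.4%


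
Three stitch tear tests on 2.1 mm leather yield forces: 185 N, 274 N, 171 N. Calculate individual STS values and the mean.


STS1 = 185 / 2.1 = 88.1 N/mm
STS2 = 274 / 2.1 = 130.5 N/mm
STS3 = 171 / 2.1 = 81.4 N/mm
Mean = (88.1 + 130.5 + 81.4) / 3 = 100.0 N/mm


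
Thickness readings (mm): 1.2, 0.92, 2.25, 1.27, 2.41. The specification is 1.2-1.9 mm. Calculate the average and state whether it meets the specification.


Sum = 8.05
Average = 8.05 / 5 = 1.61 mm
Specification range: 1.2 to 1.9 mm
Within spec: Yes


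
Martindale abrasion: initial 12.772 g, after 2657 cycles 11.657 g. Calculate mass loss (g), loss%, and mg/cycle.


Loss = 12.772 - 11.657 = 1.115 g
Loss% = 1.115 / 12.772 x 100 = 8.73%
Rate = 1.115 / 2657 x 1000 = 0.420 mg/cycle


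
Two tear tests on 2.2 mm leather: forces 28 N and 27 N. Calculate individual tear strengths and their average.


Tear 1 = 12.7 N/mm
Tear 2 = 12.3 N/mm
Average = 12.5 N/mm

Tear 1 = 28 / 2.2 = 12.7 N/mm
Tear 2 = 27 / 2.2 = 12.3 N/mm
Average = (12.7 + 12.3) / 2 = 12.5 N/mm


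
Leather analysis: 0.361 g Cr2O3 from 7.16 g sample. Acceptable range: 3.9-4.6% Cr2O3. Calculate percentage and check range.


Cr2O3% = 0.361 / 7.16 x 100 = 5.04%
Acceptable range: 3.9 to 4.6%
Within range: No


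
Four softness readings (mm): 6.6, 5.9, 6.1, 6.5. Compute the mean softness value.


Sum = 6.6 + 5.9 + 6.1 + 6.5
Mean = 25.1 / 4 = 6.28 mm


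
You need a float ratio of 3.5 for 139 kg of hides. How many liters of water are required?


Water = hide weight x target ratio
Water = 139 x 3.5 = 486.5 L


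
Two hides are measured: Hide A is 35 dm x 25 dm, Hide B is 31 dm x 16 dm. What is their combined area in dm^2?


1371 dm^2


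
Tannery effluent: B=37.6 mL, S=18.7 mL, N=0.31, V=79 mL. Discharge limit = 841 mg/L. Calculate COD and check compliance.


COD = 593.3 mg/L
Compliant: Yes

COD = (37.6 - 18.7) x 0.31 x 8000 / 79 = 593.3 mg/L
Limit: 841 mg/L
Compliant: Yes


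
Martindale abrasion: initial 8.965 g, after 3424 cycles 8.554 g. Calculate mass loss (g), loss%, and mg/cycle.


Mass loss = 0.411 g
Loss = 4.58%
Rate = 0.120 mg/cycle

Loss = 8.965 - 8.554 = 0.411 g
Loss% = 0.411 / 8.965 x 100 = 4.58%
Rate = 0.411 / 3424 x 1000 = 0.120 mg/cycle


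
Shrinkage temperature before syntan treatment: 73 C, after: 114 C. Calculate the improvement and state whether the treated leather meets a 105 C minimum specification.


Improvement = 41 C
Meets 105 C spec: Yes

Improvement = 114 - 73 = 41 C
Spec check: 114 C >= 105 C? Yes


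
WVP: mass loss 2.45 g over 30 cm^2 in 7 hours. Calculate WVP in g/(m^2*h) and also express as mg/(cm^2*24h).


WVP = 2.45 / (30 x 7) x 10000 = 116.67 g/(m^2*h)
Mass loss in mg = 2.45 x 1000 = 2450 mg
Per cm^2 per 24h in mg: 2450 x 24 / (30 x 7) = 58800 / 210 = 280.00 mg/(cm^2*24h)


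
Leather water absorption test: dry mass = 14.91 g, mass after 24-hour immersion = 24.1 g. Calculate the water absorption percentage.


Water absorbed = 24.1 - 14.91 = 9.19 g
WA% = 9.19 / 14.91 x 100 = 61.6%


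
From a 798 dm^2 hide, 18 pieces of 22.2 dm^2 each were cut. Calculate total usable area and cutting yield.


Total usable = 18 x 22.2 = 399.6 dm^2
Yield = 399.6 / 798 x 100 = 50.1%


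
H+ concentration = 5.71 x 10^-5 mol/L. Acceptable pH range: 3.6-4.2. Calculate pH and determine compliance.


pH = 4.24
Compliant: No

pH = -log10(5.71 x 10^-5) = 4.24
Range: 3.6 to 4.2
Compliant: No


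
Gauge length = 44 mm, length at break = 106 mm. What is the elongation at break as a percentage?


140.9%


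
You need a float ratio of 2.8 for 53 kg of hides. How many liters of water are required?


Water = hide weight x target ratio
Water = 53 x 2.8 = 148.4 L


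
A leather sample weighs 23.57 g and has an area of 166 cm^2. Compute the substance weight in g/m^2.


1419.9 g/m^2

Substance weight = mass / area x 10000
SW = 23.57 / 166 x 10000
SW = 1419.9 g/m^2


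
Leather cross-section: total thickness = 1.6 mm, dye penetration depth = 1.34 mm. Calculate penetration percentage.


Penetration% = 1.34 / 1.6 x 100
Penetration = 83.8%


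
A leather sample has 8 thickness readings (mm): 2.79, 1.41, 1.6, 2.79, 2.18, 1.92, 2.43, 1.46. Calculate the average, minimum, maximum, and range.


Average = 2.07 mm
Min = 1.41 mm
Max = 2.79 mm
Range = 1.38 mm

Sum = 16.58
Average = 16.58 / 8 = 2.07 mm
Minimum = 1.41 mm
Maximum = 2.79 mm
Range = 2.79 - 1.41 = 1.38 mm


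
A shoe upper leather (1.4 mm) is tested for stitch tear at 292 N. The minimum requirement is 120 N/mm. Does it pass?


STS = 292 / 1.4 = 208.6 N/mm
Minimum required: 120 N/mm
Passes: Yes


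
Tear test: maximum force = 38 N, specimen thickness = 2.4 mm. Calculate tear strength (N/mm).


15.8 N/mm


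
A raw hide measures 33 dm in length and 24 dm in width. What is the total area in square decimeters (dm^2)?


Area = length x width
Area = 33 x 24 = 792 dm^2


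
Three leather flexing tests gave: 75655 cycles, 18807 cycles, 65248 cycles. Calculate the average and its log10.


Average = (75655 + 18807 + 65248) / 3 = 53237 cycles
log10(53237) = 4.73


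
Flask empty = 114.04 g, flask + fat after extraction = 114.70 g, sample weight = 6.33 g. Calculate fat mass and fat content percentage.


Fat mass = 114.70 - 114.04 = 0.66 g
Fat% = 0.66 / 6.33 x 100 = 10.4%


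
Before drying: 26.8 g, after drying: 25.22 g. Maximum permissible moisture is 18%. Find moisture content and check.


Moisture content = 5.9%
Acceptable: Yes

MC = (26.8 - 25.22) / 26.8 x 100 = 5.9%
Maximum: 18%
Acceptable: Yes


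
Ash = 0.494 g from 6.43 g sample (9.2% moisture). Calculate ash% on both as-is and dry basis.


As-is ash% = 0.494 / 6.43 x 100 = 7.68%
Dry mass = 6.43 x (100 - 9.2) / 100 = 5.83844 g
Dry-basis ash% = 0.494 / 5.83844 x 100 = 8.46%


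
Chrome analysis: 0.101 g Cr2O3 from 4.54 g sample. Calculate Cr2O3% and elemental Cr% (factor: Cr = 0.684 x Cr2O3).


Cr2O3 = 2.22%
Cr = 1.52%


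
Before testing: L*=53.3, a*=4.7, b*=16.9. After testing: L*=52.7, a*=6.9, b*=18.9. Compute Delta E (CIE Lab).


Delta E = 3.03

dL = 52.7 - 53.3 = -0.6
da = 6.9 - 4.7 = 2.2
db = 18.9 - 16.9 = 2.0
dE = sqrt((-0.6)^2 + (2.2)^2 + (2.0)^2) = 3.03


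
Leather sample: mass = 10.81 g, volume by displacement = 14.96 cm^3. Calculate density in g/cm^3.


Density = mass / volume
Density = 10.81 / 14.96 = 0.723 g/cm^3


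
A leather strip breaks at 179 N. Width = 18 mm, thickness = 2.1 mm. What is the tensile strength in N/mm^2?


Cross-sectional area = 18 x 2.1 = 37.8 mm^2
Tensile strength = 179 / 37.8 = 4.74 N/mm^2


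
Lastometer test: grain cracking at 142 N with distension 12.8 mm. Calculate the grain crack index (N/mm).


Grain crack index = force / distension
Index = 142 / 12.8 = 11.1 N/mm


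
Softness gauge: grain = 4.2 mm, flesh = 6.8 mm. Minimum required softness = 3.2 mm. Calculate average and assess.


Average softness = 5.50 mm
Meets requirement: Yes

Average = (4.2 + 6.8) / 2 = 5.50 mm
Minimum = 3.2 mm
Meets requirement: Yes


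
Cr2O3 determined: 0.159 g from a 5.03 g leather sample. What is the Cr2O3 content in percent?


3.16%


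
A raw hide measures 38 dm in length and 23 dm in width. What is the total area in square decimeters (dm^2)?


874 dm^2

Area = length x width
Area = 38 x 23 = 874 dm^2


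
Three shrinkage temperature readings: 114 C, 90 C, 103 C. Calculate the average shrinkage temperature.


102.3 C

Average = (114 + 90 + 103) / 3
Average = 307 / 3 = 102.3 C


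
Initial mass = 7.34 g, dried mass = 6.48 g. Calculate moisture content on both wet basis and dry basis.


Moisture lost = 7.34 - 6.48 = 0.86 g
Wet basis MC = 0.86 / 7.34 x 100 = 11.7%
Dry basis MC = 0.86 / 6.48 x 100 = 13.3%


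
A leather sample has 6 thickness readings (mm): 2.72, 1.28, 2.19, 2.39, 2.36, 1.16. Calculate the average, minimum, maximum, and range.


Average = 2.02 mm
Min = 1.16 mm
Max = 2.72 mm
Range = 1.56 mm

Sum = 12.10
Average = 12.10 / 6 = 2.02 mm
Minimum = 1.16 mm
Maximum = 2.72 mm
Range = 2.72 - 1.16 = 1.56 mm


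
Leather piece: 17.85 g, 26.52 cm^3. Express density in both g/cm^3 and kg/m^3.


Density = 17.85 / 26.52 = 0.673 g/cm^3
Convert: 0.673 x 1000 = 673 kg/m^3


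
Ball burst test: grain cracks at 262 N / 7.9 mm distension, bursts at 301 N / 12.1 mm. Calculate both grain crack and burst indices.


Crack index = 262 / 7.9 = 33.2 N/mm
Burst index = 301 / 12.1 = 24.9 N/mm


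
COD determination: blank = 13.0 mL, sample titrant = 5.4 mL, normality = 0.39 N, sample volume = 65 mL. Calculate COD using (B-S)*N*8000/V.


364.8 mg/L

COD = (13.0 - 5.4) x 0.39 x 8000 / 65
COD = 7.6 x 0.39 x 8000 / 65
COD = 364.8 mg/L


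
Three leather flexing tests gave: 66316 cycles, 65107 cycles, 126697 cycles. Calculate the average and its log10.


Average = 86040 cycles
log10 = 4.93

Average = (66316 + 65107 + 126697) / 3 = 86040 cycles
log10(86040) = 4.93


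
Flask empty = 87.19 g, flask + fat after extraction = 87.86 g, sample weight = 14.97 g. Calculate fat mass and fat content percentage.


Fat mass = 87.86 - 87.19 = 0.67 g
Fat% = 0.67 / 14.97 x 100 = 4.5%
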